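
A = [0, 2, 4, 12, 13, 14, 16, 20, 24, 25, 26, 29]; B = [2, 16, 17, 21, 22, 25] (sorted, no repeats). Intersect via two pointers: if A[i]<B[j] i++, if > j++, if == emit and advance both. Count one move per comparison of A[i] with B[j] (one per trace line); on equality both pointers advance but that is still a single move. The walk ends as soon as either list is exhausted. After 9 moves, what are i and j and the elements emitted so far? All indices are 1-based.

i=9, j=4, emitted=[2, 16]

i=1 j=1: 0<2, i++
i=2 j=1: 2==2 emit, i++,j++
i=3 j=2: 4<16, i++
i=4 j=2: 12<16, i++
i=5 j=2: 13<16, i++
i=6 j=2: 14<16, i++
i=7 j=2: 16==16 emit, i++,j++
i=8 j=3: 20>17, j++
i=8 j=4: 20<21, i++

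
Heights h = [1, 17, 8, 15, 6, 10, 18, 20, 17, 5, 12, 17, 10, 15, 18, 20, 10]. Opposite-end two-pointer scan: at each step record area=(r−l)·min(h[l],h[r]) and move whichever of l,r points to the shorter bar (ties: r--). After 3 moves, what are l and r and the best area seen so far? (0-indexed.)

l=0 r=16: min(1,10)*16=16 best=16 *, l++
l=1 r=16: min(17,10)*15=150 best=150 *, r--
l=1 r=15: min(17,20)*14=238 best=238 *, l++

l=2, r=15, best area=238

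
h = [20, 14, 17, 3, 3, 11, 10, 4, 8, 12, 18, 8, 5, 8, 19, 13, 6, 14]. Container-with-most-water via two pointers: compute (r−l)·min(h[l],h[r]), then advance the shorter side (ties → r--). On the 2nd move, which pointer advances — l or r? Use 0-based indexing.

[0,17] min(20,14)*17=238 best=238 * → r--
[0,16] min(20,6)*16=96 best=238 → r--

r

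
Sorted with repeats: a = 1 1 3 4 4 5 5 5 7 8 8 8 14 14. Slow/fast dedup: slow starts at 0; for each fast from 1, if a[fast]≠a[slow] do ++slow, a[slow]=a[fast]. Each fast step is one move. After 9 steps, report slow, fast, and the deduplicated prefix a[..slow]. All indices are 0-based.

(s=0,f=1) a[fast]=1=a[slow] dup → fast++
(s=0,f=2) a[fast]=3≠a[slow]=1 write a[1]=3 → slow++,fast++
(s=1,f=3) a[fast]=4≠a[slow]=3 write a[2]=4 → slow++,fast++
(s=2,f=4) a[fast]=4=a[slow] dup → fast++
(s=2,f=5) a[fast]=5≠a[slow]=4 write a[3]=5 → slow++,fast++
(s=3,f=6) a[fast]=5=a[slow] dup → fast++
(s=3,f=7) a[fast]=5=a[slow] dup → fast++
(s=3,f=8) a[fast]=7≠a[slow]=5 write a[4]=7 → slow++,fast++
(s=4,f=9) a[fast]=8≠a[slow]=7 write a[5]=8 → slow++,fast++

slow=5, fast=10, prefix=[1, 3, 4, 5, 7, 8]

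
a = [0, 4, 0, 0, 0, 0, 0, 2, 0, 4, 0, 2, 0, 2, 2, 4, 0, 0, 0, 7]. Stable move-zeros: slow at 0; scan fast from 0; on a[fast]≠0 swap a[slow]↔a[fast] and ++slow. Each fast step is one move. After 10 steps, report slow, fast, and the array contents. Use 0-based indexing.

slow=0 fast=0: a[fast]=0, fast++
slow=0 fast=1: a[fast]=4≠0 swap→a[0]=4, slow++,fast++
slow=1 fast=2: a[fast]=0, fast++
slow=1 fast=3: a[fast]=0, fast++
slow=1 fast=4: a[fast]=0, fast++
slow=1 fast=5: a[fast]=0, fast++
slow=1 fast=6: a[fast]=0, fast++
slow=1 fast=7: a[fast]=2≠0 swap→a[1]=2, slow++,fast++
slow=2 fast=8: a[fast]=0, fast++
slow=2 fast=9: a[fast]=4≠0 swap→a[2]=4, slow++,fast++

slow=3, fast=10, a=[4, 2, 4, 0, 0, 0, 0, 0, 0, 0, 0, 2, 0, 2, 2, 4, 0, 0, 0, 7]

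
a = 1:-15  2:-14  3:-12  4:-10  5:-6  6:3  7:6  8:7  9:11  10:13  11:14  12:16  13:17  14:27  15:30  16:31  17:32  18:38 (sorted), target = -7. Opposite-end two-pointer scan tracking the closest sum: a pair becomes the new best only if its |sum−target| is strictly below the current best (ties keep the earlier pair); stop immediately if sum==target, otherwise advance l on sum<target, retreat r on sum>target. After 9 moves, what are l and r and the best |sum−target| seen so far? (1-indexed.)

l=1, r=9, best |Δ|=5

[1,18] -15+38=23 d=30 * → r--
[1,17] -15+32=17 d=24 * → r--
[1,16] -15+31=16 d=23 * → r--
[1,15] -15+30=15 d=22 * → r--
[1,14] -15+27=12 d=19 * → r--
[1,13] -15+17=2 d=9 * → r--
[1,12] -15+16=1 d=8 * → r--
[1,11] -15+14=-1 d=6 * → r--
[1,10] -15+13=-2 d=5 * → r--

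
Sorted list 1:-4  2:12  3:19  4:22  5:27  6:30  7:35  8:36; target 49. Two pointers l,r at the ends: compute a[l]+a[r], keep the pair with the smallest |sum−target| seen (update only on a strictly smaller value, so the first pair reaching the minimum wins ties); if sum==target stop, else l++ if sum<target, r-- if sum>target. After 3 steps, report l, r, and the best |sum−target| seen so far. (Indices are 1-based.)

[1,8] -4+36=32 d=17 * → l++
[2,8] 12+36=48 d=1 * → l++
[3,8] 19+36=55 d=6 → r--

l=3, r=7, best |Δ|=1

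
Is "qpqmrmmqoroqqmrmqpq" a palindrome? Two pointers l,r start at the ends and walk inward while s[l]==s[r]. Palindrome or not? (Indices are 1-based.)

not a palindrome (mismatch at 7,13)

l=1 r=19: 'q'=='q', l++,r--
l=2 r=18: 'p'=='p', l++,r--
l=3 r=17: 'q'=='q', l++,r--
l=4 r=16: 'm'=='m', l++,r--
l=5 r=15: 'r'=='r', l++,r--
l=6 r=14: 'm'=='m', l++,r--
l=7 r=13: 'm'!='q', stop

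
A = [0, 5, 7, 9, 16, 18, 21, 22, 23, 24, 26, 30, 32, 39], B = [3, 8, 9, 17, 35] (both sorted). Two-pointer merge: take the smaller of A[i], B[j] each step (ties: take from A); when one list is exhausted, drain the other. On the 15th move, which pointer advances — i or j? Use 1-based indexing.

i=1 j=1: A[i]=0<=B[j]=3 take 0, i++
i=2 j=1: A[i]=5>B[j]=3 take 3, j++
i=2 j=2: A[i]=5<=B[j]=8 take 5, i++
i=3 j=2: A[i]=7<=B[j]=8 take 7, i++
i=4 j=2: A[i]=9>B[j]=8 take 8, j++
i=4 j=3: A[i]=9<=B[j]=9 take 9, i++
i=5 j=3: A[i]=16>B[j]=9 take 9, j++
i=5 j=4: A[i]=16<=B[j]=17 take 16, i++
i=6 j=4: A[i]=18>B[j]=17 take 17, j++
i=6 j=5: A[i]=18<=B[j]=35 take 18, i++
i=7 j=5: A[i]=21<=B[j]=35 take 21, i++
i=8 j=5: A[i]=22<=B[j]=35 take 22, i++
i=9 j=5: A[i]=23<=B[j]=35 take 23, i++
i=10 j=5: A[i]=24<=B[j]=35 take 24, i++
i=11 j=5: A[i]=26<=B[j]=35 take 26, i++

i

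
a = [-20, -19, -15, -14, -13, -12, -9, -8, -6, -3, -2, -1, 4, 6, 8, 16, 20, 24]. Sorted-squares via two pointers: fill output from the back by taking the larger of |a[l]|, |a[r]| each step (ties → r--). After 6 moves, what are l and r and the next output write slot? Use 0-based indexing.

l=3, r=14, next write slot=11

[0,17] |-20|<=|24| out[17]=576 → r--
[0,16] |-20|<=|20| out[16]=400 → r--
[0,15] |-20|>|16| out[15]=400 → l++
[1,15] |-19|>|16| out[14]=361 → l++
[2,15] |-15|<=|16| out[13]=256 → r--
[2,14] |-15|>|8| out[12]=225 → l++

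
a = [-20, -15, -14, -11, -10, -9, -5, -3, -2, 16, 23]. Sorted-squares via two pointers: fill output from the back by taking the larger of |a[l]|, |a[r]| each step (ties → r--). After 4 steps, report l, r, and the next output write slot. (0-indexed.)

[0,10] |-20|<=|23| out[10]=529 → r--
[0,9] |-20|>|16| out[9]=400 → l++
[1,9] |-15|<=|16| out[8]=256 → r--
[1,8] |-15|>|-2| out[7]=225 → l++

l=2, r=8, next write slot=6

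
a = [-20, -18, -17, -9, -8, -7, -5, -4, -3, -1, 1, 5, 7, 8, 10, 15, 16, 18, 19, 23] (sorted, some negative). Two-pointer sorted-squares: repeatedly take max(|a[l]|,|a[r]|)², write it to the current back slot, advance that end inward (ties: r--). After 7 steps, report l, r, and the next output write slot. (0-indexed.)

l=3, r=15, next write slot=12

[0,19] |-20|<=|23| out[19]=529 → r--
[0,18] |-20|>|19| out[18]=400 → l++
[1,18] |-18|<=|19| out[17]=361 → r--
[1,17] |-18|<=|18| out[16]=324 → r--
[1,16] |-18|>|16| out[15]=324 → l++
[2,16] |-17|>|16| out[14]=289 → l++
[3,16] |-9|<=|16| out[13]=256 → r--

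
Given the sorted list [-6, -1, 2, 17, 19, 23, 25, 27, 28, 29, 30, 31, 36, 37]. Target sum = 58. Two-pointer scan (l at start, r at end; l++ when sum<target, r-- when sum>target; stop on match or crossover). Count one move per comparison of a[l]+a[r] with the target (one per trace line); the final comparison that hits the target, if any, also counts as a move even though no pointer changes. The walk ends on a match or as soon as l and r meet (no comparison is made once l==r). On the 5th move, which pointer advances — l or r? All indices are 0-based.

l

l=0 r=13: -6+37=31 <58, l++
l=1 r=13: -1+37=36 <58, l++
l=2 r=13: 2+37=39 <58, l++
l=3 r=13: 17+37=54 <58, l++
l=4 r=13: 19+37=56 <58, l++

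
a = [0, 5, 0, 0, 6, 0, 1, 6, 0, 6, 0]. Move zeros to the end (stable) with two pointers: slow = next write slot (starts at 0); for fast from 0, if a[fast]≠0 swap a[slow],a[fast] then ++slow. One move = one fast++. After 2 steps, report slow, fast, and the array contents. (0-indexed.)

(s=0,f=0) a[fast]=0 → fast++
(s=0,f=1) a[fast]=5≠0 swap→a[0]=5 → slow++,fast++

slow=1, fast=2, a=[5, 0, 0, 0, 6, 0, 1, 6, 0, 6, 0]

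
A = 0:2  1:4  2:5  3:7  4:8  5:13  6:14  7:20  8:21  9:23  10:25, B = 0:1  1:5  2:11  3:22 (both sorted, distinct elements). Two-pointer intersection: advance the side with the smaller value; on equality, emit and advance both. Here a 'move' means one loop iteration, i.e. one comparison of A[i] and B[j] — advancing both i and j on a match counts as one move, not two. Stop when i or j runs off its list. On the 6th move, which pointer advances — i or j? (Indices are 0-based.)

i

[i=0,j=0] 2>1 → j++
[i=0,j=1] 2<5 → i++
[i=1,j=1] 4<5 → i++
[i=2,j=1] 5==5 emit → i++,j++
[i=3,j=2] 7<11 → i++
[i=4,j=2] 8<11 → i++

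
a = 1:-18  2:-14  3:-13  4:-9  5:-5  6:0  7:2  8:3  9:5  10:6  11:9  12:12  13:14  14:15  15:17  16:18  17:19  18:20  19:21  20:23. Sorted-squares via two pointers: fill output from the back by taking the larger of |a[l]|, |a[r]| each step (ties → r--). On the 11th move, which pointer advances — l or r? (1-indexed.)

l

[1,20] |-18|<=|23| out[20]=529 → r--
[1,19] |-18|<=|21| out[19]=441 → r--
[1,18] |-18|<=|20| out[18]=400 → r--
[1,17] |-18|<=|19| out[17]=361 → r--
[1,16] |-18|<=|18| out[16]=324 → r--
[1,15] |-18|>|17| out[15]=324 → l++
[2,15] |-14|<=|17| out[14]=289 → r--
[2,14] |-14|<=|15| out[13]=225 → r--
[2,13] |-14|<=|14| out[12]=196 → r--
[2,12] |-14|>|12| out[11]=196 → l++
[3,12] |-13|>|12| out[10]=169 → l++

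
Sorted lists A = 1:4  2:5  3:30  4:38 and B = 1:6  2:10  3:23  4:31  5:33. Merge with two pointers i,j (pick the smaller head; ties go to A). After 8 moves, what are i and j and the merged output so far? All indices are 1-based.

[i=1,j=1] A[i]=4<=B[j]=6 take 4 → i++
[i=2,j=1] A[i]=5<=B[j]=6 take 5 → i++
[i=3,j=1] A[i]=30>B[j]=6 take 6 → j++
[i=3,j=2] A[i]=30>B[j]=10 take 10 → j++
[i=3,j=3] A[i]=30>B[j]=23 take 23 → j++
[i=3,j=4] A[i]=30<=B[j]=31 take 30 → i++
[i=4,j=4] A[i]=38>B[j]=31 take 31 → j++
[i=4,j=5] A[i]=38>B[j]=33 take 33 → j++

i=4, j=6, merged so far=[4, 5, 6, 10, 23, 30, 31, 33]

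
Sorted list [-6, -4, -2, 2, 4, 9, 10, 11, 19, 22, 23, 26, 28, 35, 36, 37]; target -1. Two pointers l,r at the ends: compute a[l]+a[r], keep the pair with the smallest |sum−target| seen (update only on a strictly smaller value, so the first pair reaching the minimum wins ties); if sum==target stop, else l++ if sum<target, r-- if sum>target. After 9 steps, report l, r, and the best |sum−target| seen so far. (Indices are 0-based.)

[0,15] -6+37=31 d=32 * → r--
[0,14] -6+36=30 d=31 * → r--
[0,13] -6+35=29 d=30 * → r--
[0,12] -6+28=22 d=23 * → r--
[0,11] -6+26=20 d=21 * → r--
[0,10] -6+23=17 d=18 * → r--
[0,9] -6+22=16 d=17 * → r--
[0,8] -6+19=13 d=14 * → r--
[0,7] -6+11=5 d=6 * → r--

l=0, r=6, best |Δ|=6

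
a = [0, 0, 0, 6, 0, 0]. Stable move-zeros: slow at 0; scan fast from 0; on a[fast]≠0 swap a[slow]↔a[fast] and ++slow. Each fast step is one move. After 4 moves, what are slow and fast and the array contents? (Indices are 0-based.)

slow=1, fast=4, a=[6, 0, 0, 0, 0, 0]

(s=0,f=0) a[fast]=0 → fast++
(s=0,f=1) a[fast]=0 → fast++
(s=0,f=2) a[fast]=0 → fast++
(s=0,f=3) a[fast]=6≠0 swap→a[0]=6 → slow++,fast++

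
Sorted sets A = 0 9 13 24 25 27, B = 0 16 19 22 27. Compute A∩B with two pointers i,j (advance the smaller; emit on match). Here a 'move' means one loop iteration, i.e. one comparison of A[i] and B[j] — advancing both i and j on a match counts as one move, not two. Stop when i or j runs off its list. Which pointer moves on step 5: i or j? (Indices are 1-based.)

i=1 j=1: 0==0 emit, i++,j++
i=2 j=2: 9<16, i++
i=3 j=2: 13<16, i++
i=4 j=2: 24>16, j++
i=4 j=3: 24>19, j++

j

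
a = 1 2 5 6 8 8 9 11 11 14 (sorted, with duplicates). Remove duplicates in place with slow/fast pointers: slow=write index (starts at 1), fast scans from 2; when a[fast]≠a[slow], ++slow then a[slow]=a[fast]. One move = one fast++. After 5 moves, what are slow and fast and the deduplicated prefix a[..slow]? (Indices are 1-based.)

slow=5, fast=7, prefix=[1, 2, 5, 6, 8]

(s=1,f=2) a[fast]=2≠a[slow]=1 write a[2]=2 → slow++,fast++
(s=2,f=3) a[fast]=5≠a[slow]=2 write a[3]=5 → slow++,fast++
(s=3,f=4) a[fast]=6≠a[slow]=5 write a[4]=6 → slow++,fast++
(s=4,f=5) a[fast]=8≠a[slow]=6 write a[5]=8 → slow++,fast++
(s=5,f=6) a[fast]=8=a[slow] dup → fast++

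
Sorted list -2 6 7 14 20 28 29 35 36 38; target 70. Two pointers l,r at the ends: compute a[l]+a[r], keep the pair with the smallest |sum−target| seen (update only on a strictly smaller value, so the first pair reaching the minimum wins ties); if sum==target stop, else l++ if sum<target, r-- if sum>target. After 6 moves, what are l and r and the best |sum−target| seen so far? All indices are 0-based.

l=0 r=9: -2+38=36 d=34 *, l++
l=1 r=9: 6+38=44 d=26 *, l++
l=2 r=9: 7+38=45 d=25 *, l++
l=3 r=9: 14+38=52 d=18 *, l++
l=4 r=9: 20+38=58 d=12 *, l++
l=5 r=9: 28+38=66 d=4 *, l++

l=6, r=9, best |Δ|=4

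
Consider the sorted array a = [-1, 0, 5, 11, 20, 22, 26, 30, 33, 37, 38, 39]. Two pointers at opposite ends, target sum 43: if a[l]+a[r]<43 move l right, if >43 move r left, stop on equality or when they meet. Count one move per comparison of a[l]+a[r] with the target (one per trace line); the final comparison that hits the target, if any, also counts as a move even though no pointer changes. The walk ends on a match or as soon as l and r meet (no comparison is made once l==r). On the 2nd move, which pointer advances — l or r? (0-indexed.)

l

l=0 r=11: -1+39=38 <43, l++
l=1 r=11: 0+39=39 <43, l++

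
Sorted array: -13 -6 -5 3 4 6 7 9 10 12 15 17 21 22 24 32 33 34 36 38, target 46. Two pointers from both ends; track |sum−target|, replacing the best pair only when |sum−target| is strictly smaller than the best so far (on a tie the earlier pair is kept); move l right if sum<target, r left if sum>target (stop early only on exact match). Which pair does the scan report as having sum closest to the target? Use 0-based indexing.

l=0 r=19: -13+38=25 d=21 *, l++
l=1 r=19: -6+38=32 d=14 *, l++
l=2 r=19: -5+38=33 d=13 *, l++
l=3 r=19: 3+38=41 d=5 *, l++
l=4 r=19: 4+38=42 d=4 *, l++
l=5 r=19: 6+38=44 d=2 *, l++
l=6 r=19: 7+38=45 d=1 *, l++
l=7 r=19: 9+38=47 d=1, r--
l=7 r=18: 9+36=45 d=1, l++
l=8 r=18: 10+36=46 d=0 *, stop

pair (10, 36) with sum 46 (|Δ|=0)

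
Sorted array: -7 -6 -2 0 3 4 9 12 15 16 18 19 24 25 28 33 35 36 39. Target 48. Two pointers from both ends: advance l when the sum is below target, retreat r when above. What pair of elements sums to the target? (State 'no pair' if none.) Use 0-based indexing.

l=0 r=18: -7+39=32 <48, l++
l=1 r=18: -6+39=33 <48, l++
l=2 r=18: -2+39=37 <48, l++
l=3 r=18: 0+39=39 <48, l++
l=4 r=18: 3+39=42 <48, l++
l=5 r=18: 4+39=43 <48, l++
l=6 r=18: 9+39=48, found

(9, 39)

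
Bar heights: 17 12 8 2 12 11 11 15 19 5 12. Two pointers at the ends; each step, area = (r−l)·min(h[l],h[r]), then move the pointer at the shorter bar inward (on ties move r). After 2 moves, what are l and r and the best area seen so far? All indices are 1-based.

[1,11] min(17,12)*10=120 best=120 * → r--
[1,10] min(17,5)*9=45 best=120 → r--

l=1, r=9, best area=120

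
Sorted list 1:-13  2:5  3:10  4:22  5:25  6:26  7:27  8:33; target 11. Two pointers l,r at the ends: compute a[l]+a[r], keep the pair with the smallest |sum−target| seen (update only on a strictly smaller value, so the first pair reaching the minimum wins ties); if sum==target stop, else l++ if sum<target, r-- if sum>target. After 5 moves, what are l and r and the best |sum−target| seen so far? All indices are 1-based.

l=1 r=8: -13+33=20 d=9 *, r--
l=1 r=7: -13+27=14 d=3 *, r--
l=1 r=6: -13+26=13 d=2 *, r--
l=1 r=5: -13+25=12 d=1 *, r--
l=1 r=4: -13+22=9 d=2, l++

l=2, r=4, best |Δ|=1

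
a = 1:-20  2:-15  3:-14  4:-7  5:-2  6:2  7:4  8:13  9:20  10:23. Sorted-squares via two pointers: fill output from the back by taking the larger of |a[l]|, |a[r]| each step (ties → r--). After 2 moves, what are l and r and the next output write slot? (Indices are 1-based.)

l=1, r=8, next write slot=8

[1,10] |-20|<=|23| out[10]=529 → r--
[1,9] |-20|<=|20| out[9]=400 → r--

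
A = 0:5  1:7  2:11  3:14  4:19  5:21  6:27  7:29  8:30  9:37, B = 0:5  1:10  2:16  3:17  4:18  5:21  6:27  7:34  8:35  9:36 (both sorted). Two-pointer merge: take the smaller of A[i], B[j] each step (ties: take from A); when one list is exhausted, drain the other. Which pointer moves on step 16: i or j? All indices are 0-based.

[i=0,j=0] A[i]=5<=B[j]=5 take 5 → i++
[i=1,j=0] A[i]=7>B[j]=5 take 5 → j++
[i=1,j=1] A[i]=7<=B[j]=10 take 7 → i++
[i=2,j=1] A[i]=11>B[j]=10 take 10 → j++
[i=2,j=2] A[i]=11<=B[j]=16 take 11 → i++
[i=3,j=2] A[i]=14<=B[j]=16 take 14 → i++
[i=4,j=2] A[i]=19>B[j]=16 take 16 → j++
[i=4,j=3] A[i]=19>B[j]=17 take 17 → j++
[i=4,j=4] A[i]=19>B[j]=18 take 18 → j++
[i=4,j=5] A[i]=19<=B[j]=21 take 19 → i++
[i=5,j=5] A[i]=21<=B[j]=21 take 21 → i++
[i=6,j=5] A[i]=27>B[j]=21 take 21 → j++
[i=6,j=6] A[i]=27<=B[j]=27 take 27 → i++
[i=7,j=6] A[i]=29>B[j]=27 take 27 → j++
[i=7,j=7] A[i]=29<=B[j]=34 take 29 → i++
[i=8,j=7] A[i]=30<=B[j]=34 take 30 → i++

i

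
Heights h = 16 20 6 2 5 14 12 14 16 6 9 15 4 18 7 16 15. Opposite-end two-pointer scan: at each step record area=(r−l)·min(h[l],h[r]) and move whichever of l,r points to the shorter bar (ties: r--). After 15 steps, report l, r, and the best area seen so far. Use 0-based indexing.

l=0 r=16: min(16,15)*16=240 best=240 *, r--
l=0 r=15: min(16,16)*15=240 best=240, r--
l=0 r=14: min(16,7)*14=98 best=240, r--
l=0 r=13: min(16,18)*13=208 best=240, l++
l=1 r=13: min(20,18)*12=216 best=240, r--
l=1 r=12: min(20,4)*11=44 best=240, r--
l=1 r=11: min(20,15)*10=150 best=240, r--
l=1 r=10: min(20,9)*9=81 best=240, r--
l=1 r=9: min(20,6)*8=48 best=240, r--
l=1 r=8: min(20,16)*7=112 best=240, r--
l=1 r=7: min(20,14)*6=84 best=240, r--
l=1 r=6: min(20,12)*5=60 best=240, r--
l=1 r=5: min(20,14)*4=56 best=240, r--
l=1 r=4: min(20,5)*3=15 best=240, r--
l=1 r=3: min(20,2)*2=4 best=240, r--

l=1, r=2, best area=240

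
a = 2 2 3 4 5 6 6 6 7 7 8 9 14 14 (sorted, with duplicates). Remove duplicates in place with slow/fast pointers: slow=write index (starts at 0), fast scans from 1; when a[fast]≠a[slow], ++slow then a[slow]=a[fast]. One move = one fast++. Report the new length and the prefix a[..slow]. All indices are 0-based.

slow=0 fast=1: a[fast]=2=a[slow] dup, fast++
slow=0 fast=2: a[fast]=3≠a[slow]=2 write a[1]=3, slow++,fast++
slow=1 fast=3: a[fast]=4≠a[slow]=3 write a[2]=4, slow++,fast++
slow=2 fast=4: a[fast]=5≠a[slow]=4 write a[3]=5, slow++,fast++
slow=3 fast=5: a[fast]=6≠a[slow]=5 write a[4]=6, slow++,fast++
slow=4 fast=6: a[fast]=6=a[slow] dup, fast++
slow=4 fast=7: a[fast]=6=a[slow] dup, fast++
slow=4 fast=8: a[fast]=7≠a[slow]=6 write a[5]=7, slow++,fast++
slow=5 fast=9: a[fast]=7=a[slow] dup, fast++
slow=5 fast=10: a[fast]=8≠a[slow]=7 write a[6]=8, slow++,fast++
slow=6 fast=11: a[fast]=9≠a[slow]=8 write a[7]=9, slow++,fast++
slow=7 fast=12: a[fast]=14≠a[slow]=9 write a[8]=14, slow++,fast++
slow=8 fast=13: a[fast]=14=a[slow] dup, fast++

length 9; prefix = [2, 3, 4, 5, 6, 7, 8, 9, 14]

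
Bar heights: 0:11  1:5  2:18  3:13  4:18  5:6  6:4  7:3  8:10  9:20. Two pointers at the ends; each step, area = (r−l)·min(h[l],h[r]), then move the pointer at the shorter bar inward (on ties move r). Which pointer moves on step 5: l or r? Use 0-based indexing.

l=0 r=9: min(11,20)*9=99 best=99 *, l++
l=1 r=9: min(5,20)*8=40 best=99, l++
l=2 r=9: min(18,20)*7=126 best=126 *, l++
l=3 r=9: min(13,20)*6=78 best=126, l++
l=4 r=9: min(18,20)*5=90 best=126, l++

l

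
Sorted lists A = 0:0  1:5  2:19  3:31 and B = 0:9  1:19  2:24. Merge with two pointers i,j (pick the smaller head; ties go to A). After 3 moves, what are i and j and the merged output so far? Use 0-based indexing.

i=2, j=1, merged so far=[0, 5, 9]

[i=0,j=0] A[i]=0<=B[j]=9 take 0 → i++
[i=1,j=0] A[i]=5<=B[j]=9 take 5 → i++
[i=2,j=0] A[i]=19>B[j]=9 take 9 → j++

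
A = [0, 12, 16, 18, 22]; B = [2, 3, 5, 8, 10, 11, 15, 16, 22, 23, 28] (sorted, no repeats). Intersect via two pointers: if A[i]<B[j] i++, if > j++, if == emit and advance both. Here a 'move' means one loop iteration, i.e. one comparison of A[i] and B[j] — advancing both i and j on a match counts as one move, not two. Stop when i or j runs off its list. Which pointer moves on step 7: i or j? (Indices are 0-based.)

j

i=0 j=0: 0<2, i++
i=1 j=0: 12>2, j++
i=1 j=1: 12>3, j++
i=1 j=2: 12>5, j++
i=1 j=3: 12>8, j++
i=1 j=4: 12>10, j++
i=1 j=5: 12>11, j++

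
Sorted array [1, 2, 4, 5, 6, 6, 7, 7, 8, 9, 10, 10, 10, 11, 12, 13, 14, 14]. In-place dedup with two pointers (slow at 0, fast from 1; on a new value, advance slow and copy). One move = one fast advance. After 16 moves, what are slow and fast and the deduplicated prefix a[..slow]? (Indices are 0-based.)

slow=0 fast=1: a[fast]=2≠a[slow]=1 write a[1]=2, slow++,fast++
slow=1 fast=2: a[fast]=4≠a[slow]=2 write a[2]=4, slow++,fast++
slow=2 fast=3: a[fast]=5≠a[slow]=4 write a[3]=5, slow++,fast++
slow=3 fast=4: a[fast]=6≠a[slow]=5 write a[4]=6, slow++,fast++
slow=4 fast=5: a[fast]=6=a[slow] dup, fast++
slow=4 fast=6: a[fast]=7≠a[slow]=6 write a[5]=7, slow++,fast++
slow=5 fast=7: a[fast]=7=a[slow] dup, fast++
slow=5 fast=8: a[fast]=8≠a[slow]=7 write a[6]=8, slow++,fast++
slow=6 fast=9: a[fast]=9≠a[slow]=8 write a[7]=9, slow++,fast++
slow=7 fast=10: a[fast]=10≠a[slow]=9 write a[8]=10, slow++,fast++
slow=8 fast=11: a[fast]=10=a[slow] dup, fast++
slow=8 fast=12: a[fast]=10=a[slow] dup, fast++
slow=8 fast=13: a[fast]=11≠a[slow]=10 write a[9]=11, slow++,fast++
slow=9 fast=14: a[fast]=12≠a[slow]=11 write a[10]=12, slow++,fast++
slow=10 fast=15: a[fast]=13≠a[slow]=12 write a[11]=13, slow++,fast++
slow=11 fast=16: a[fast]=14≠a[slow]=13 write a[12]=14, slow++,fast++

slow=12, fast=17, prefix=[1, 2, 4, 5, 6, 7, 8, 9, 10, 11, 12, 13, 14]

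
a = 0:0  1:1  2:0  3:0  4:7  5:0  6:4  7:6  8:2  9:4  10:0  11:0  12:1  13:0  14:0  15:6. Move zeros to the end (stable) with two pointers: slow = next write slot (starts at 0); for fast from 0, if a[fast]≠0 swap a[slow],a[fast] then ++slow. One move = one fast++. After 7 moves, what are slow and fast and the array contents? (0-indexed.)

slow=0 fast=0: a[fast]=0, fast++
slow=0 fast=1: a[fast]=1≠0 swap→a[0]=1, slow++,fast++
slow=1 fast=2: a[fast]=0, fast++
slow=1 fast=3: a[fast]=0, fast++
slow=1 fast=4: a[fast]=7≠0 swap→a[1]=7, slow++,fast++
slow=2 fast=5: a[fast]=0, fast++
slow=2 fast=6: a[fast]=4≠0 swap→a[2]=4, slow++,fast++

slow=3, fast=7, a=[1, 7, 4, 0, 0, 0, 0, 6, 2, 4, 0, 0, 1, 0, 0, 6]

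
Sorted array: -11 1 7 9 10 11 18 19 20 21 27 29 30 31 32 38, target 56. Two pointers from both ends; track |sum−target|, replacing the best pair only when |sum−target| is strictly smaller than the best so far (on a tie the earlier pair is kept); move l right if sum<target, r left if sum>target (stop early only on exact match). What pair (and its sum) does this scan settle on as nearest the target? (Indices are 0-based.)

pair (18, 38) with sum 56 (|Δ|=0)

[0,15] -11+38=27 d=29 * → l++
[1,15] 1+38=39 d=17 * → l++
[2,15] 7+38=45 d=11 * → l++
[3,15] 9+38=47 d=9 * → l++
[4,15] 10+38=48 d=8 * → l++
[5,15] 11+38=49 d=7 * → l++
[6,15] 18+38=56 d=0 * → stop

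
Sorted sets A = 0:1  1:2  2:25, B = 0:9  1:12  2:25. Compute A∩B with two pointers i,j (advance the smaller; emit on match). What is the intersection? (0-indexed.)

[i=0,j=0] 1<9 → i++
[i=1,j=0] 2<9 → i++
[i=2,j=0] 25>9 → j++
[i=2,j=1] 25>12 → j++
[i=2,j=2] 25==25 emit → i++,j++

intersection = [25]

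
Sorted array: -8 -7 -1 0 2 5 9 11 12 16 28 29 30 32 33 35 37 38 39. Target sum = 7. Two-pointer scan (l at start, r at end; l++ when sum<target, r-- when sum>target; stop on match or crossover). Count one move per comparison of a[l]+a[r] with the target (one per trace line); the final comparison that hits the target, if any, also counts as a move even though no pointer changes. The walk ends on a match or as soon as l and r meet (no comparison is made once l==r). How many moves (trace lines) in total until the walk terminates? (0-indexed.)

l=0 r=18: -8+39=31 >7, r--
l=0 r=17: -8+38=30 >7, r--
l=0 r=16: -8+37=29 >7, r--
l=0 r=15: -8+35=27 >7, r--
l=0 r=14: -8+33=25 >7, r--
l=0 r=13: -8+32=24 >7, r--
l=0 r=12: -8+30=22 >7, r--
l=0 r=11: -8+29=21 >7, r--
l=0 r=10: -8+28=20 >7, r--
l=0 r=9: -8+16=8 >7, r--
l=0 r=8: -8+12=4 <7, l++
l=1 r=8: -7+12=5 <7, l++
l=2 r=8: -1+12=11 >7, r--
l=2 r=7: -1+11=10 >7, r--
l=2 r=6: -1+9=8 >7, r--
l=2 r=5: -1+5=4 <7, l++
l=3 r=5: 0+5=5 <7, l++
l=4 r=5: 2+5=7, found

18 moves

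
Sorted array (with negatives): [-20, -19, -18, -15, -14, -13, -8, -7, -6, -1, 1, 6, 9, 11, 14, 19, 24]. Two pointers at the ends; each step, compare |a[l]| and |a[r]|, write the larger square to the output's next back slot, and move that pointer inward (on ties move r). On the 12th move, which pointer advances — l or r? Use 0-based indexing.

l=0 r=16: |-20|<=|24| out[16]=576, r--
l=0 r=15: |-20|>|19| out[15]=400, l++
l=1 r=15: |-19|<=|19| out[14]=361, r--
l=1 r=14: |-19|>|14| out[13]=361, l++
l=2 r=14: |-18|>|14| out[12]=324, l++
l=3 r=14: |-15|>|14| out[11]=225, l++
l=4 r=14: |-14|<=|14| out[10]=196, r--
l=4 r=13: |-14|>|11| out[9]=196, l++
l=5 r=13: |-13|>|11| out[8]=169, l++
l=6 r=13: |-8|<=|11| out[7]=121, r--
l=6 r=12: |-8|<=|9| out[6]=81, r--
l=6 r=11: |-8|>|6| out[5]=64, l++

l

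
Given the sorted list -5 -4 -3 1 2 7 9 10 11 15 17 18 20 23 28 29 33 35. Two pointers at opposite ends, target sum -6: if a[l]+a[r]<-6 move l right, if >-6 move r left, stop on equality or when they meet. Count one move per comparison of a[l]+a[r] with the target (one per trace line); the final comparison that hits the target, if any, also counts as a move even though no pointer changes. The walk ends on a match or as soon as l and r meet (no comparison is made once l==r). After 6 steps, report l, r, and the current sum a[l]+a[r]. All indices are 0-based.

l=0, r=11, sum=13

[0,17] -5+35=30 >-6 → r--
[0,16] -5+33=28 >-6 → r--
[0,15] -5+29=24 >-6 → r--
[0,14] -5+28=23 >-6 → r--
[0,13] -5+23=18 >-6 → r--
[0,12] -5+20=15 >-6 → r--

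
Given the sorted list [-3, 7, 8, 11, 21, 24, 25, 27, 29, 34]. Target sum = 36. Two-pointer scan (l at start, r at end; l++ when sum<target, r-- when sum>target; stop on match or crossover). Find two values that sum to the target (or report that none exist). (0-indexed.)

[0,9] -3+34=31 <36 → l++
[1,9] 7+34=41 >36 → r--
[1,8] 7+29=36 → found

(7, 29)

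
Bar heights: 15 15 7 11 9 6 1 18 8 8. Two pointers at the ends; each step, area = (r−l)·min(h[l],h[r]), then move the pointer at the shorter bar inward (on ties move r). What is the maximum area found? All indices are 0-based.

l=0 r=9: min(15,8)*9=72 best=72 *, r--
l=0 r=8: min(15,8)*8=64 best=72, r--
l=0 r=7: min(15,18)*7=105 best=105 *, l++
l=1 r=7: min(15,18)*6=90 best=105, l++
l=2 r=7: min(7,18)*5=35 best=105, l++
l=3 r=7: min(11,18)*4=44 best=105, l++
l=4 r=7: min(9,18)*3=27 best=105, l++
l=5 r=7: min(6,18)*2=12 best=105, l++
l=6 r=7: min(1,18)*1=1 best=105, l++

max area = 105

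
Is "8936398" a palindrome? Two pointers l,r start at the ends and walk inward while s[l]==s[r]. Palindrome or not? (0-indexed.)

[0,6] '8'=='8' → l++,r--
[1,5] '9'=='9' → l++,r--
[2,4] '3'=='3' → l++,r--

palindrome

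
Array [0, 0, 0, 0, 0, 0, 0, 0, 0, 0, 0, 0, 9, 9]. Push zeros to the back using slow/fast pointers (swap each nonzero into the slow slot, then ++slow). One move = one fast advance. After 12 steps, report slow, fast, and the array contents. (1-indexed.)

slow=1 fast=1: a[fast]=0, fast++
slow=1 fast=2: a[fast]=0, fast++
slow=1 fast=3: a[fast]=0, fast++
slow=1 fast=4: a[fast]=0, fast++
slow=1 fast=5: a[fast]=0, fast++
slow=1 fast=6: a[fast]=0, fast++
slow=1 fast=7: a[fast]=0, fast++
slow=1 fast=8: a[fast]=0, fast++
slow=1 fast=9: a[fast]=0, fast++
slow=1 fast=10: a[fast]=0, fast++
slow=1 fast=11: a[fast]=0, fast++
slow=1 fast=12: a[fast]=0, fast++

slow=1, fast=13, a=[0, 0, 0, 0, 0, 0, 0, 0, 0, 0, 0, 0, 9, 9]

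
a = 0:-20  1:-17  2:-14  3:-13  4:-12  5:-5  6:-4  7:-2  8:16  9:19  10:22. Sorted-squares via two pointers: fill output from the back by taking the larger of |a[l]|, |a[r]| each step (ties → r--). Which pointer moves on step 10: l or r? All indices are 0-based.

l

l=0 r=10: |-20|<=|22| out[10]=484, r--
l=0 r=9: |-20|>|19| out[9]=400, l++
l=1 r=9: |-17|<=|19| out[8]=361, r--
l=1 r=8: |-17|>|16| out[7]=289, l++
l=2 r=8: |-14|<=|16| out[6]=256, r--
l=2 r=7: |-14|>|-2| out[5]=196, l++
l=3 r=7: |-13|>|-2| out[4]=169, l++
l=4 r=7: |-12|>|-2| out[3]=144, l++
l=5 r=7: |-5|>|-2| out[2]=25, l++
l=6 r=7: |-4|>|-2| out[1]=16, l++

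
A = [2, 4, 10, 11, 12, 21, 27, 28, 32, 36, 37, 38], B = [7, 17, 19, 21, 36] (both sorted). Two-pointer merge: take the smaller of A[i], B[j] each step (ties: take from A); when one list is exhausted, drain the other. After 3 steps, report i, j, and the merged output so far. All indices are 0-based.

i=2, j=1, merged so far=[2, 4, 7]

[i=0,j=0] A[i]=2<=B[j]=7 take 2 → i++
[i=1,j=0] A[i]=4<=B[j]=7 take 4 → i++
[i=2,j=0] A[i]=10>B[j]=7 take 7 → j++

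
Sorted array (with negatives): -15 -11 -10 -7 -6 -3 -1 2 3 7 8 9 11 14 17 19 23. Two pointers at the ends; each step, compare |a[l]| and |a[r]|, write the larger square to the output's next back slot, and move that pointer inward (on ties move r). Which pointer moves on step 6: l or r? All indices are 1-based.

l=1 r=17: |-15|<=|23| out[17]=529, r--
l=1 r=16: |-15|<=|19| out[16]=361, r--
l=1 r=15: |-15|<=|17| out[15]=289, r--
l=1 r=14: |-15|>|14| out[14]=225, l++
l=2 r=14: |-11|<=|14| out[13]=196, r--
l=2 r=13: |-11|<=|11| out[12]=121, r--

r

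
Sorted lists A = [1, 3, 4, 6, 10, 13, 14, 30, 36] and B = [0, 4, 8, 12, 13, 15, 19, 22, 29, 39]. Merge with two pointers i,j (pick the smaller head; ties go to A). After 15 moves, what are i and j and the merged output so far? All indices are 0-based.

i=7, j=8, merged so far=[0, 1, 3, 4, 4, 6, 8, 10, 12, 13, 13, 14, 15, 19, 22]

[i=0,j=0] A[i]=1>B[j]=0 take 0 → j++
[i=0,j=1] A[i]=1<=B[j]=4 take 1 → i++
[i=1,j=1] A[i]=3<=B[j]=4 take 3 → i++
[i=2,j=1] A[i]=4<=B[j]=4 take 4 → i++
[i=3,j=1] A[i]=6>B[j]=4 take 4 → j++
[i=3,j=2] A[i]=6<=B[j]=8 take 6 → i++
[i=4,j=2] A[i]=10>B[j]=8 take 8 → j++
[i=4,j=3] A[i]=10<=B[j]=12 take 10 → i++
[i=5,j=3] A[i]=13>B[j]=12 take 12 → j++
[i=5,j=4] A[i]=13<=B[j]=13 take 13 → i++
[i=6,j=4] A[i]=14>B[j]=13 take 13 → j++
[i=6,j=5] A[i]=14<=B[j]=15 take 14 → i++
[i=7,j=5] A[i]=30>B[j]=15 take 15 → j++
[i=7,j=6] A[i]=30>B[j]=19 take 19 → j++
[i=7,j=7] A[i]=30>B[j]=22 take 22 → j++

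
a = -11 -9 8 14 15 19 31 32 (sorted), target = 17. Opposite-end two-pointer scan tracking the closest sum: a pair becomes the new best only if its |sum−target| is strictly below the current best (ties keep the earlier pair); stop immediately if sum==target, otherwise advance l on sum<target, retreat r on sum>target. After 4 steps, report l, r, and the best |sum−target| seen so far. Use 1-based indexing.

[1,8] -11+32=21 d=4 * → r--
[1,7] -11+31=20 d=3 * → r--
[1,6] -11+19=8 d=9 → l++
[2,6] -9+19=10 d=7 → l++

l=3, r=6, best |Δ|=3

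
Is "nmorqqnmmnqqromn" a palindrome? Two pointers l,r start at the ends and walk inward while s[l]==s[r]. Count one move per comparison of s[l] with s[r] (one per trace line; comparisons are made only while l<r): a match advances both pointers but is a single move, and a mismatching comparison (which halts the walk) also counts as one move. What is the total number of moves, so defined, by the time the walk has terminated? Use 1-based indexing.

8 moves

[1,16] 'n'=='n' → l++,r--
[2,15] 'm'=='m' → l++,r--
[3,14] 'o'=='o' → l++,r--
[4,13] 'r'=='r' → l++,r--
[5,12] 'q'=='q' → l++,r--
[6,11] 'q'=='q' → l++,r--
[7,10] 'n'=='n' → l++,r--
[8,9] 'm'=='m' → l++,r--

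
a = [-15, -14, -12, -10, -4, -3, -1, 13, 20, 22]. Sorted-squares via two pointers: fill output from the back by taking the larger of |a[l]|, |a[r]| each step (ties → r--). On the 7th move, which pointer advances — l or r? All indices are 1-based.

l

l=1 r=10: |-15|<=|22| out[10]=484, r--
l=1 r=9: |-15|<=|20| out[9]=400, r--
l=1 r=8: |-15|>|13| out[8]=225, l++
l=2 r=8: |-14|>|13| out[7]=196, l++
l=3 r=8: |-12|<=|13| out[6]=169, r--
l=3 r=7: |-12|>|-1| out[5]=144, l++
l=4 r=7: |-10|>|-1| out[4]=100, l++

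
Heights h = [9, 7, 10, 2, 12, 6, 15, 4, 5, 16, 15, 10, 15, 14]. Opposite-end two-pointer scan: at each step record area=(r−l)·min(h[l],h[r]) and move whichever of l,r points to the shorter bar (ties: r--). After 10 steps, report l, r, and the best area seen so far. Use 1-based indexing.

[1,14] min(9,14)*13=117 best=117 * → l++
[2,14] min(7,14)*12=84 best=117 → l++
[3,14] min(10,14)*11=110 best=117 → l++
[4,14] min(2,14)*10=20 best=117 → l++
[5,14] min(12,14)*9=108 best=117 → l++
[6,14] min(6,14)*8=48 best=117 → l++
[7,14] min(15,14)*7=98 best=117 → r--
[7,13] min(15,15)*6=90 best=117 → r--
[7,12] min(15,10)*5=50 best=117 → r--
[7,11] min(15,15)*4=60 best=117 → r--

l=7, r=10, best area=117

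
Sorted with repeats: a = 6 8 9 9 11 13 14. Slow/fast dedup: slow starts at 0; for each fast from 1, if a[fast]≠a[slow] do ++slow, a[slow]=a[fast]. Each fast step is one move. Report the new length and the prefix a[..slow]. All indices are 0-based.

length 6; prefix = [6, 8, 9, 11, 13, 14]

slow=0 fast=1: a[fast]=8≠a[slow]=6 write a[1]=8, slow++,fast++
slow=1 fast=2: a[fast]=9≠a[slow]=8 write a[2]=9, slow++,fast++
slow=2 fast=3: a[fast]=9=a[slow] dup, fast++
slow=2 fast=4: a[fast]=11≠a[slow]=9 write a[3]=11, slow++,fast++
slow=3 fast=5: a[fast]=13≠a[slow]=11 write a[4]=13, slow++,fast++
slow=4 fast=6: a[fast]=14≠a[slow]=13 write a[5]=14, slow++,fast++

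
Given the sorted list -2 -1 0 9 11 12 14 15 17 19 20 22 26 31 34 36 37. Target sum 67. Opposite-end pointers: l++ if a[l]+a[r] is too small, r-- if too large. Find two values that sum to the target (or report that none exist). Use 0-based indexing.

(31, 36)

l=0 r=16: -2+37=35 <67, l++
l=1 r=16: -1+37=36 <67, l++
l=2 r=16: 0+37=37 <67, l++
l=3 r=16: 9+37=46 <67, l++
l=4 r=16: 11+37=48 <67, l++
l=5 r=16: 12+37=49 <67, l++
l=6 r=16: 14+37=51 <67, l++
l=7 r=16: 15+37=52 <67, l++
l=8 r=16: 17+37=54 <67, l++
l=9 r=16: 19+37=56 <67, l++
l=10 r=16: 20+37=57 <67, l++
l=11 r=16: 22+37=59 <67, l++
l=12 r=16: 26+37=63 <67, l++
l=13 r=16: 31+37=68 >67, r--
l=13 r=15: 31+36=67, found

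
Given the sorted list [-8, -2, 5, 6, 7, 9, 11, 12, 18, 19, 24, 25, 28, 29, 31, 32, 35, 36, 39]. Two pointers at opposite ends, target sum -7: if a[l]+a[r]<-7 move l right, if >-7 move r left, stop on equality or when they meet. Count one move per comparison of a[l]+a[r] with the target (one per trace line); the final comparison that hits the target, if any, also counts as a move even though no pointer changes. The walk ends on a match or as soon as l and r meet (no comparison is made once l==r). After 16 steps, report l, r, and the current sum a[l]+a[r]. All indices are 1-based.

l=1, r=3, sum=-3

l=1 r=19: -8+39=31 >-7, r--
l=1 r=18: -8+36=28 >-7, r--
l=1 r=17: -8+35=27 >-7, r--
l=1 r=16: -8+32=24 >-7, r--
l=1 r=15: -8+31=23 >-7, r--
l=1 r=14: -8+29=21 >-7, r--
l=1 r=13: -8+28=20 >-7, r--
l=1 r=12: -8+25=17 >-7, r--
l=1 r=11: -8+24=16 >-7, r--
l=1 r=10: -8+19=11 >-7, r--
l=1 r=9: -8+18=10 >-7, r--
l=1 r=8: -8+12=4 >-7, r--
l=1 r=7: -8+11=3 >-7, r--
l=1 r=6: -8+9=1 >-7, r--
l=1 r=5: -8+7=-1 >-7, r--
l=1 r=4: -8+6=-2 >-7, r--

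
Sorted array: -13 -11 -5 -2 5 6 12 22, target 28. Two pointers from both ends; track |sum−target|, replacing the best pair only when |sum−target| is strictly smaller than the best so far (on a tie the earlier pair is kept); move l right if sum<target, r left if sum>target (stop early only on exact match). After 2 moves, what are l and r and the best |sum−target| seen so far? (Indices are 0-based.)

l=2, r=7, best |Δ|=17

l=0 r=7: -13+22=9 d=19 *, l++
l=1 r=7: -11+22=11 d=17 *, l++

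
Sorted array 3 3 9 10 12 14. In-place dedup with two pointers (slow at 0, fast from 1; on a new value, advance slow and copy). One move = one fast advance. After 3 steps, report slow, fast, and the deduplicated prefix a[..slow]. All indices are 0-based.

(s=0,f=1) a[fast]=3=a[slow] dup → fast++
(s=0,f=2) a[fast]=9≠a[slow]=3 write a[1]=9 → slow++,fast++
(s=1,f=3) a[fast]=10≠a[slow]=9 write a[2]=10 → slow++,fast++

slow=2, fast=4, prefix=[3, 9, 10]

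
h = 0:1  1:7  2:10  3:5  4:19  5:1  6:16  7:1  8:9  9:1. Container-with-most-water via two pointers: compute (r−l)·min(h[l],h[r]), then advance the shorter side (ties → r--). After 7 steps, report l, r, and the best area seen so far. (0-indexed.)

[0,9] min(1,1)*9=9 best=9 * → r--
[0,8] min(1,9)*8=8 best=9 → l++
[1,8] min(7,9)*7=49 best=49 * → l++
[2,8] min(10,9)*6=54 best=54 * → r--
[2,7] min(10,1)*5=5 best=54 → r--
[2,6] min(10,16)*4=40 best=54 → l++
[3,6] min(5,16)*3=15 best=54 → l++

l=4, r=6, best area=54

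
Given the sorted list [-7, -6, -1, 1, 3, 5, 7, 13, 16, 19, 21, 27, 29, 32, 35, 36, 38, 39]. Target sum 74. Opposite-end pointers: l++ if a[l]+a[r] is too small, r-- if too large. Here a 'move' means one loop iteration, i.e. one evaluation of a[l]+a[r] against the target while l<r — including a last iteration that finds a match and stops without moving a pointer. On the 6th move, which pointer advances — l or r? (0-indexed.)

l

l=0 r=17: -7+39=32 <74, l++
l=1 r=17: -6+39=33 <74, l++
l=2 r=17: -1+39=38 <74, l++
l=3 r=17: 1+39=40 <74, l++
l=4 r=17: 3+39=42 <74, l++
l=5 r=17: 5+39=44 <74, l++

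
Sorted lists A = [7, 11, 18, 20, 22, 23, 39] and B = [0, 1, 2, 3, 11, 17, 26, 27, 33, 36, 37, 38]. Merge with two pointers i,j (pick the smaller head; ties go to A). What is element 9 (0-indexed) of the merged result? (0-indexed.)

i=0 j=0: A[i]=7>B[j]=0 take 0, j++
i=0 j=1: A[i]=7>B[j]=1 take 1, j++
i=0 j=2: A[i]=7>B[j]=2 take 2, j++
i=0 j=3: A[i]=7>B[j]=3 take 3, j++
i=0 j=4: A[i]=7<=B[j]=11 take 7, i++
i=1 j=4: A[i]=11<=B[j]=11 take 11, i++
i=2 j=4: A[i]=18>B[j]=11 take 11, j++
i=2 j=5: A[i]=18>B[j]=17 take 17, j++
i=2 j=6: A[i]=18<=B[j]=26 take 18, i++
i=3 j=6: A[i]=20<=B[j]=26 take 20, i++
i=4 j=6: A[i]=22<=B[j]=26 take 22, i++
i=5 j=6: A[i]=23<=B[j]=26 take 23, i++
i=6 j=6: A[i]=39>B[j]=26 take 26, j++
i=6 j=7: A[i]=39>B[j]=27 take 27, j++
i=6 j=8: A[i]=39>B[j]=33 take 33, j++
i=6 j=9: A[i]=39>B[j]=36 take 36, j++
i=6 j=10: A[i]=39>B[j]=37 take 37, j++
i=6 j=11: A[i]=39>B[j]=38 take 38, j++
i=6 j=12: B done, take A[i]=39, i++

merged[9] = 20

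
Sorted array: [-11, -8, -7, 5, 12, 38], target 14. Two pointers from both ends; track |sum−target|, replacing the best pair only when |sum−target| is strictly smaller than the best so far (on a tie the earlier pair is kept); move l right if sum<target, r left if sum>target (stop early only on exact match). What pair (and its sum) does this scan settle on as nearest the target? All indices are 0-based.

pair (5, 12) with sum 17 (|Δ|=3)

l=0 r=5: -11+38=27 d=13 *, r--
l=0 r=4: -11+12=1 d=13, l++
l=1 r=4: -8+12=4 d=10 *, l++
l=2 r=4: -7+12=5 d=9 *, l++
l=3 r=4: 5+12=17 d=3 *, r--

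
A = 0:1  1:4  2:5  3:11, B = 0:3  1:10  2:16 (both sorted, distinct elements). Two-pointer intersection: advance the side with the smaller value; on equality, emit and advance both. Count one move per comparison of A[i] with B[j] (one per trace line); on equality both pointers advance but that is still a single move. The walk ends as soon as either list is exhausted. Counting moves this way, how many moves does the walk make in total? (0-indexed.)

i=0 j=0: 1<3, i++
i=1 j=0: 4>3, j++
i=1 j=1: 4<10, i++
i=2 j=1: 5<10, i++
i=3 j=1: 11>10, j++
i=3 j=2: 11<16, i++

6 moves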